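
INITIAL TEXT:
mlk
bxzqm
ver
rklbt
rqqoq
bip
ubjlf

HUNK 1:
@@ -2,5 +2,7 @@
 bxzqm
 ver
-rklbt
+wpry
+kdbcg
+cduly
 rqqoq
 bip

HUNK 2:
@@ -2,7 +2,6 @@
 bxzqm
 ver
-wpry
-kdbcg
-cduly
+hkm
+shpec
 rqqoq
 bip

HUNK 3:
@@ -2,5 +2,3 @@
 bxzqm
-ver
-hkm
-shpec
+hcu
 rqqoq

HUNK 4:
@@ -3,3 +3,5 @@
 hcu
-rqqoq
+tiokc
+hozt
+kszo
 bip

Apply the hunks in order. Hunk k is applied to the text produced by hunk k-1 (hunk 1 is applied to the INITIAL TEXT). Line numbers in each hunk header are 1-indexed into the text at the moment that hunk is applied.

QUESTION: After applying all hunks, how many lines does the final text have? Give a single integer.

Hunk 1: at line 2 remove [rklbt] add [wpry,kdbcg,cduly] -> 9 lines: mlk bxzqm ver wpry kdbcg cduly rqqoq bip ubjlf
Hunk 2: at line 2 remove [wpry,kdbcg,cduly] add [hkm,shpec] -> 8 lines: mlk bxzqm ver hkm shpec rqqoq bip ubjlf
Hunk 3: at line 2 remove [ver,hkm,shpec] add [hcu] -> 6 lines: mlk bxzqm hcu rqqoq bip ubjlf
Hunk 4: at line 3 remove [rqqoq] add [tiokc,hozt,kszo] -> 8 lines: mlk bxzqm hcu tiokc hozt kszo bip ubjlf
Final line count: 8

Answer: 8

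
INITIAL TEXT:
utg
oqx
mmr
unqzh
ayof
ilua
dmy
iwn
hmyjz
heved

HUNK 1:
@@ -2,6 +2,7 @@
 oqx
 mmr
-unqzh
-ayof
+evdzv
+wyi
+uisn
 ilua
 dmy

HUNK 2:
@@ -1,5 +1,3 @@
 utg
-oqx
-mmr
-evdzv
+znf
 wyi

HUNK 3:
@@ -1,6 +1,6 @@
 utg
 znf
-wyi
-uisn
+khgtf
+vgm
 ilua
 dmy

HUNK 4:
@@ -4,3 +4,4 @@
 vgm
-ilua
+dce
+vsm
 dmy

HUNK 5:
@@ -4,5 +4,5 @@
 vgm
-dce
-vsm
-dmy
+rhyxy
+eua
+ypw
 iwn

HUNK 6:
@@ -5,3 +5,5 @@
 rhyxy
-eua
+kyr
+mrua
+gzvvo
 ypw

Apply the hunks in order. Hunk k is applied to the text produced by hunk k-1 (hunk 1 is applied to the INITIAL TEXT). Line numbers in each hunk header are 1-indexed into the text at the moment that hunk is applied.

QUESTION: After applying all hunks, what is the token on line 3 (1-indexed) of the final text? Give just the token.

Answer: khgtf

Derivation:
Hunk 1: at line 2 remove [unqzh,ayof] add [evdzv,wyi,uisn] -> 11 lines: utg oqx mmr evdzv wyi uisn ilua dmy iwn hmyjz heved
Hunk 2: at line 1 remove [oqx,mmr,evdzv] add [znf] -> 9 lines: utg znf wyi uisn ilua dmy iwn hmyjz heved
Hunk 3: at line 1 remove [wyi,uisn] add [khgtf,vgm] -> 9 lines: utg znf khgtf vgm ilua dmy iwn hmyjz heved
Hunk 4: at line 4 remove [ilua] add [dce,vsm] -> 10 lines: utg znf khgtf vgm dce vsm dmy iwn hmyjz heved
Hunk 5: at line 4 remove [dce,vsm,dmy] add [rhyxy,eua,ypw] -> 10 lines: utg znf khgtf vgm rhyxy eua ypw iwn hmyjz heved
Hunk 6: at line 5 remove [eua] add [kyr,mrua,gzvvo] -> 12 lines: utg znf khgtf vgm rhyxy kyr mrua gzvvo ypw iwn hmyjz heved
Final line 3: khgtf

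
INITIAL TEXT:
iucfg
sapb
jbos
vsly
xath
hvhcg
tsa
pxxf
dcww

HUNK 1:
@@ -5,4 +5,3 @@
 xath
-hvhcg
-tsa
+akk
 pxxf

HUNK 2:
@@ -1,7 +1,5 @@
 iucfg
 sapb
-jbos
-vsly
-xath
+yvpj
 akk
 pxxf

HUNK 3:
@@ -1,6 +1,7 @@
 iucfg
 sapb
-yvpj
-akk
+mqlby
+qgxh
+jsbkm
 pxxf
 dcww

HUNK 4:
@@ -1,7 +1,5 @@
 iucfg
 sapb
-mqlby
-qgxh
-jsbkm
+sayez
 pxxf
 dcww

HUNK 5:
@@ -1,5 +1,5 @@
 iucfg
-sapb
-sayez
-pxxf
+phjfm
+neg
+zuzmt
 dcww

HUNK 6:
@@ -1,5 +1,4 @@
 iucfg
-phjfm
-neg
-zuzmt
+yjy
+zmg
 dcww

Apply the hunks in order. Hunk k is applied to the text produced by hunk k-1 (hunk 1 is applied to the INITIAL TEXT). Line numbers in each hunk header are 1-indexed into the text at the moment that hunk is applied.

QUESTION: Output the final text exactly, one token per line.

Hunk 1: at line 5 remove [hvhcg,tsa] add [akk] -> 8 lines: iucfg sapb jbos vsly xath akk pxxf dcww
Hunk 2: at line 1 remove [jbos,vsly,xath] add [yvpj] -> 6 lines: iucfg sapb yvpj akk pxxf dcww
Hunk 3: at line 1 remove [yvpj,akk] add [mqlby,qgxh,jsbkm] -> 7 lines: iucfg sapb mqlby qgxh jsbkm pxxf dcww
Hunk 4: at line 1 remove [mqlby,qgxh,jsbkm] add [sayez] -> 5 lines: iucfg sapb sayez pxxf dcww
Hunk 5: at line 1 remove [sapb,sayez,pxxf] add [phjfm,neg,zuzmt] -> 5 lines: iucfg phjfm neg zuzmt dcww
Hunk 6: at line 1 remove [phjfm,neg,zuzmt] add [yjy,zmg] -> 4 lines: iucfg yjy zmg dcww

Answer: iucfg
yjy
zmg
dcww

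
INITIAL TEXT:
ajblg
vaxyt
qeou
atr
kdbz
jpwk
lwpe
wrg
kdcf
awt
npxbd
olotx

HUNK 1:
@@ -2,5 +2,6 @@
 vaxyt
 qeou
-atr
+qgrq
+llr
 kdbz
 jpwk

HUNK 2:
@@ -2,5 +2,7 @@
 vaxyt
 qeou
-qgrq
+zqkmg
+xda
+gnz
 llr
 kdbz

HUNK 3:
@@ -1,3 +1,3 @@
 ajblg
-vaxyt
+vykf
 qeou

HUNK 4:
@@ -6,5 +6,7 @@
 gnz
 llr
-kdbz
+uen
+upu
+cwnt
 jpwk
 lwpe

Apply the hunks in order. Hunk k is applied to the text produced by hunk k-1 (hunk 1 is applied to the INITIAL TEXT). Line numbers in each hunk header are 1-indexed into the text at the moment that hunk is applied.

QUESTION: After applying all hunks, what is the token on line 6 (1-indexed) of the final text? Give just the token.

Hunk 1: at line 2 remove [atr] add [qgrq,llr] -> 13 lines: ajblg vaxyt qeou qgrq llr kdbz jpwk lwpe wrg kdcf awt npxbd olotx
Hunk 2: at line 2 remove [qgrq] add [zqkmg,xda,gnz] -> 15 lines: ajblg vaxyt qeou zqkmg xda gnz llr kdbz jpwk lwpe wrg kdcf awt npxbd olotx
Hunk 3: at line 1 remove [vaxyt] add [vykf] -> 15 lines: ajblg vykf qeou zqkmg xda gnz llr kdbz jpwk lwpe wrg kdcf awt npxbd olotx
Hunk 4: at line 6 remove [kdbz] add [uen,upu,cwnt] -> 17 lines: ajblg vykf qeou zqkmg xda gnz llr uen upu cwnt jpwk lwpe wrg kdcf awt npxbd olotx
Final line 6: gnz

Answer: gnz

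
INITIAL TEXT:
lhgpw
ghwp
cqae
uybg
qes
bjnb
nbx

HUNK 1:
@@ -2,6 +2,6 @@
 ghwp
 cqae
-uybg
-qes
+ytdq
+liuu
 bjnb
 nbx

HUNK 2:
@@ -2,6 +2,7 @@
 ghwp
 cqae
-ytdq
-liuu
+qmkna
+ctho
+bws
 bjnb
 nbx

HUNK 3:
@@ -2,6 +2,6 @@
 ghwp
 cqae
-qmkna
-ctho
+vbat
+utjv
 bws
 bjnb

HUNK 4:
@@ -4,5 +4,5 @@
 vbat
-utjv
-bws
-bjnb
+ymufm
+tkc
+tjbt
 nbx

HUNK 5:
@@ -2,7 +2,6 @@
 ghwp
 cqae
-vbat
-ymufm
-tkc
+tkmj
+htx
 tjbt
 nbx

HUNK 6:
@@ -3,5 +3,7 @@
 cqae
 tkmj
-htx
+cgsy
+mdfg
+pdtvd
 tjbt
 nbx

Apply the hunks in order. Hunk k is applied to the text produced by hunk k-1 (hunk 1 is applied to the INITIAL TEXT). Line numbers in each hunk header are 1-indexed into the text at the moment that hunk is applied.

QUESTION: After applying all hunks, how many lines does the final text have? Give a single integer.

Hunk 1: at line 2 remove [uybg,qes] add [ytdq,liuu] -> 7 lines: lhgpw ghwp cqae ytdq liuu bjnb nbx
Hunk 2: at line 2 remove [ytdq,liuu] add [qmkna,ctho,bws] -> 8 lines: lhgpw ghwp cqae qmkna ctho bws bjnb nbx
Hunk 3: at line 2 remove [qmkna,ctho] add [vbat,utjv] -> 8 lines: lhgpw ghwp cqae vbat utjv bws bjnb nbx
Hunk 4: at line 4 remove [utjv,bws,bjnb] add [ymufm,tkc,tjbt] -> 8 lines: lhgpw ghwp cqae vbat ymufm tkc tjbt nbx
Hunk 5: at line 2 remove [vbat,ymufm,tkc] add [tkmj,htx] -> 7 lines: lhgpw ghwp cqae tkmj htx tjbt nbx
Hunk 6: at line 3 remove [htx] add [cgsy,mdfg,pdtvd] -> 9 lines: lhgpw ghwp cqae tkmj cgsy mdfg pdtvd tjbt nbx
Final line count: 9

Answer: 9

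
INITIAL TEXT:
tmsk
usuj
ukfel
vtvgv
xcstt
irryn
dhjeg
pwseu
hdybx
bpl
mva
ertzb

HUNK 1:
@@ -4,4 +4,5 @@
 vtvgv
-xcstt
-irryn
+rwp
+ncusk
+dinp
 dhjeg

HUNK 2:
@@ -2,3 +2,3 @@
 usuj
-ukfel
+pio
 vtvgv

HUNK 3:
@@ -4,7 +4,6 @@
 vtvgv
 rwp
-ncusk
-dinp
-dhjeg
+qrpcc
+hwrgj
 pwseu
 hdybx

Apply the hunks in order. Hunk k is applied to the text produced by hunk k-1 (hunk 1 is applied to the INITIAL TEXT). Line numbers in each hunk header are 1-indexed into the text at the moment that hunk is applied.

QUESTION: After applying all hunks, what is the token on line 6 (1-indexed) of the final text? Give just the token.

Hunk 1: at line 4 remove [xcstt,irryn] add [rwp,ncusk,dinp] -> 13 lines: tmsk usuj ukfel vtvgv rwp ncusk dinp dhjeg pwseu hdybx bpl mva ertzb
Hunk 2: at line 2 remove [ukfel] add [pio] -> 13 lines: tmsk usuj pio vtvgv rwp ncusk dinp dhjeg pwseu hdybx bpl mva ertzb
Hunk 3: at line 4 remove [ncusk,dinp,dhjeg] add [qrpcc,hwrgj] -> 12 lines: tmsk usuj pio vtvgv rwp qrpcc hwrgj pwseu hdybx bpl mva ertzb
Final line 6: qrpcc

Answer: qrpcc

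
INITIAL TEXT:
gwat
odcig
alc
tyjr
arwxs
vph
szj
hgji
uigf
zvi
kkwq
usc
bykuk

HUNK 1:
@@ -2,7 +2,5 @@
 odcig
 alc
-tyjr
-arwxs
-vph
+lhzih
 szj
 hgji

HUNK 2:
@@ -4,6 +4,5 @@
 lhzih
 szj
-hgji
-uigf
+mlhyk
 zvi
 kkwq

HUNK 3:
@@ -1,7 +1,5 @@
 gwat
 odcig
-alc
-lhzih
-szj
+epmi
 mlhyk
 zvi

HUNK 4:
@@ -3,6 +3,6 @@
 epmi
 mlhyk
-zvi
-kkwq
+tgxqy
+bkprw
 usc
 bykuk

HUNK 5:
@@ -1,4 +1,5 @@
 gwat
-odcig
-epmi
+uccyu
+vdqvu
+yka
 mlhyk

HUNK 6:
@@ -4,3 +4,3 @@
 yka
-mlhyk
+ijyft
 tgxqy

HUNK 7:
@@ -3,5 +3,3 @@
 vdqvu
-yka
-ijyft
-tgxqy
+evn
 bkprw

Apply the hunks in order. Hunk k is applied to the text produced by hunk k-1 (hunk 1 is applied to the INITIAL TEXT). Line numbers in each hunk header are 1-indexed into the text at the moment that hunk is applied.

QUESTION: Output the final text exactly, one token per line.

Hunk 1: at line 2 remove [tyjr,arwxs,vph] add [lhzih] -> 11 lines: gwat odcig alc lhzih szj hgji uigf zvi kkwq usc bykuk
Hunk 2: at line 4 remove [hgji,uigf] add [mlhyk] -> 10 lines: gwat odcig alc lhzih szj mlhyk zvi kkwq usc bykuk
Hunk 3: at line 1 remove [alc,lhzih,szj] add [epmi] -> 8 lines: gwat odcig epmi mlhyk zvi kkwq usc bykuk
Hunk 4: at line 3 remove [zvi,kkwq] add [tgxqy,bkprw] -> 8 lines: gwat odcig epmi mlhyk tgxqy bkprw usc bykuk
Hunk 5: at line 1 remove [odcig,epmi] add [uccyu,vdqvu,yka] -> 9 lines: gwat uccyu vdqvu yka mlhyk tgxqy bkprw usc bykuk
Hunk 6: at line 4 remove [mlhyk] add [ijyft] -> 9 lines: gwat uccyu vdqvu yka ijyft tgxqy bkprw usc bykuk
Hunk 7: at line 3 remove [yka,ijyft,tgxqy] add [evn] -> 7 lines: gwat uccyu vdqvu evn bkprw usc bykuk

Answer: gwat
uccyu
vdqvu
evn
bkprw
usc
bykuk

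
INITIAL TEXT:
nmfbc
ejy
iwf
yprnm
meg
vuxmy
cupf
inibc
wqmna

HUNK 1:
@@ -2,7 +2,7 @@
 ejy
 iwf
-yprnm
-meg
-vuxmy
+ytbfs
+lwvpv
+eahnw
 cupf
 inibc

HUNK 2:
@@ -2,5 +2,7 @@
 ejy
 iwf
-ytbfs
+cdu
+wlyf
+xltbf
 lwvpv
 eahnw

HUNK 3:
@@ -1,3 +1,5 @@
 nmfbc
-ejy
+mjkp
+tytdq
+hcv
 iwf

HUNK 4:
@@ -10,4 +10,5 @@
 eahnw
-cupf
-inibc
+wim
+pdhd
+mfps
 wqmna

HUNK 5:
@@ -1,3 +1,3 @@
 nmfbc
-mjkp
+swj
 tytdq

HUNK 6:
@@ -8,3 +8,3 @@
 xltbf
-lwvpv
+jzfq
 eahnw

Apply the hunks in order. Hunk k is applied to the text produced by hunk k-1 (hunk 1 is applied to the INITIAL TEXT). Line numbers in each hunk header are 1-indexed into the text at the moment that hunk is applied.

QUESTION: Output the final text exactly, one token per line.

Hunk 1: at line 2 remove [yprnm,meg,vuxmy] add [ytbfs,lwvpv,eahnw] -> 9 lines: nmfbc ejy iwf ytbfs lwvpv eahnw cupf inibc wqmna
Hunk 2: at line 2 remove [ytbfs] add [cdu,wlyf,xltbf] -> 11 lines: nmfbc ejy iwf cdu wlyf xltbf lwvpv eahnw cupf inibc wqmna
Hunk 3: at line 1 remove [ejy] add [mjkp,tytdq,hcv] -> 13 lines: nmfbc mjkp tytdq hcv iwf cdu wlyf xltbf lwvpv eahnw cupf inibc wqmna
Hunk 4: at line 10 remove [cupf,inibc] add [wim,pdhd,mfps] -> 14 lines: nmfbc mjkp tytdq hcv iwf cdu wlyf xltbf lwvpv eahnw wim pdhd mfps wqmna
Hunk 5: at line 1 remove [mjkp] add [swj] -> 14 lines: nmfbc swj tytdq hcv iwf cdu wlyf xltbf lwvpv eahnw wim pdhd mfps wqmna
Hunk 6: at line 8 remove [lwvpv] add [jzfq] -> 14 lines: nmfbc swj tytdq hcv iwf cdu wlyf xltbf jzfq eahnw wim pdhd mfps wqmna

Answer: nmfbc
swj
tytdq
hcv
iwf
cdu
wlyf
xltbf
jzfq
eahnw
wim
pdhd
mfps
wqmna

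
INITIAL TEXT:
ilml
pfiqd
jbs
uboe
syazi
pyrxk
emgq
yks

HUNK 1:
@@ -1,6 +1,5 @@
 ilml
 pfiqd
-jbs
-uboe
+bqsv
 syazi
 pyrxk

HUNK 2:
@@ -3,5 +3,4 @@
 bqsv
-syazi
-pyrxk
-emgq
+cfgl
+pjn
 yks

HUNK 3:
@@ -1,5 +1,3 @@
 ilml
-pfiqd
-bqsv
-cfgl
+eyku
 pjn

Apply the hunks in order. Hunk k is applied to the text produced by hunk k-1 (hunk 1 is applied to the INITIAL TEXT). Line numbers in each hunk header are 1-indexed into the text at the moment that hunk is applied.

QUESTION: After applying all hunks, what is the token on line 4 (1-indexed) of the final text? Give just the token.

Hunk 1: at line 1 remove [jbs,uboe] add [bqsv] -> 7 lines: ilml pfiqd bqsv syazi pyrxk emgq yks
Hunk 2: at line 3 remove [syazi,pyrxk,emgq] add [cfgl,pjn] -> 6 lines: ilml pfiqd bqsv cfgl pjn yks
Hunk 3: at line 1 remove [pfiqd,bqsv,cfgl] add [eyku] -> 4 lines: ilml eyku pjn yks
Final line 4: yks

Answer: yks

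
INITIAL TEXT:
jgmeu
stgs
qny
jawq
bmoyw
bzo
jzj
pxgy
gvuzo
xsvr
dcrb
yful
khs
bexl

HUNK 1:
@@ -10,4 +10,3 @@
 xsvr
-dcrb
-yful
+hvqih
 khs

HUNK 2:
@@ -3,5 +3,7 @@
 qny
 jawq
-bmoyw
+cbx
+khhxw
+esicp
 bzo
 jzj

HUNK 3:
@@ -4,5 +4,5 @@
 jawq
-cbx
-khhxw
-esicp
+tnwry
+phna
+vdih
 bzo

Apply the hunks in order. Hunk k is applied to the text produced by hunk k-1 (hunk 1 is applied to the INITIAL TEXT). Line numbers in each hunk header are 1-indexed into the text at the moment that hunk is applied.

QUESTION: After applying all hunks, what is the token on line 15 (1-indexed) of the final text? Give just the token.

Answer: bexl

Derivation:
Hunk 1: at line 10 remove [dcrb,yful] add [hvqih] -> 13 lines: jgmeu stgs qny jawq bmoyw bzo jzj pxgy gvuzo xsvr hvqih khs bexl
Hunk 2: at line 3 remove [bmoyw] add [cbx,khhxw,esicp] -> 15 lines: jgmeu stgs qny jawq cbx khhxw esicp bzo jzj pxgy gvuzo xsvr hvqih khs bexl
Hunk 3: at line 4 remove [cbx,khhxw,esicp] add [tnwry,phna,vdih] -> 15 lines: jgmeu stgs qny jawq tnwry phna vdih bzo jzj pxgy gvuzo xsvr hvqih khs bexl
Final line 15: bexl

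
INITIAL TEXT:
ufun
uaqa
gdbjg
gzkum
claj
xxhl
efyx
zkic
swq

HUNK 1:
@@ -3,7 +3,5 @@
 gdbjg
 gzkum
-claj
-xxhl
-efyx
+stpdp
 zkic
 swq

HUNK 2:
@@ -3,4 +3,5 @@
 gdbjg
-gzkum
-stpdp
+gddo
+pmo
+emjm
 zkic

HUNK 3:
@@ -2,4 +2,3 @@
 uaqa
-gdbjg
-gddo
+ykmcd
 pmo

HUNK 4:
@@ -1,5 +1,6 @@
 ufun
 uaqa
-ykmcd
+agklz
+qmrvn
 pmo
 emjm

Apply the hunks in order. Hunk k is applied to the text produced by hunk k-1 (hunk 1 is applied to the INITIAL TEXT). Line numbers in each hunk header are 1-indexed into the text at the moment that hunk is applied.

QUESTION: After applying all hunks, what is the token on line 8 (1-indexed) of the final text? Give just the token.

Answer: swq

Derivation:
Hunk 1: at line 3 remove [claj,xxhl,efyx] add [stpdp] -> 7 lines: ufun uaqa gdbjg gzkum stpdp zkic swq
Hunk 2: at line 3 remove [gzkum,stpdp] add [gddo,pmo,emjm] -> 8 lines: ufun uaqa gdbjg gddo pmo emjm zkic swq
Hunk 3: at line 2 remove [gdbjg,gddo] add [ykmcd] -> 7 lines: ufun uaqa ykmcd pmo emjm zkic swq
Hunk 4: at line 1 remove [ykmcd] add [agklz,qmrvn] -> 8 lines: ufun uaqa agklz qmrvn pmo emjm zkic swq
Final line 8: swq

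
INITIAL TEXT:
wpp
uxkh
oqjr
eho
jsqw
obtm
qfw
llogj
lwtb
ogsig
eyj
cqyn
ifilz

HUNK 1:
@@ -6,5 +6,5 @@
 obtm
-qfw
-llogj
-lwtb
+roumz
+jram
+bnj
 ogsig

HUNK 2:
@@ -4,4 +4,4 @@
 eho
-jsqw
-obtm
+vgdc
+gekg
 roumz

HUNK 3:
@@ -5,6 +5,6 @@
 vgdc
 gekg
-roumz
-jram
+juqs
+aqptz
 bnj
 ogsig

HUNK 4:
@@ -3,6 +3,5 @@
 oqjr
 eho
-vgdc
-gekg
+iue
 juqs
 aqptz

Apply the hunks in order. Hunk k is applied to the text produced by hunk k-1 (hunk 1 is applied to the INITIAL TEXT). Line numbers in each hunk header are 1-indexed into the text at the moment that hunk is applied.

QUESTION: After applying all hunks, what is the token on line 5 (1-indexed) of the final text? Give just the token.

Hunk 1: at line 6 remove [qfw,llogj,lwtb] add [roumz,jram,bnj] -> 13 lines: wpp uxkh oqjr eho jsqw obtm roumz jram bnj ogsig eyj cqyn ifilz
Hunk 2: at line 4 remove [jsqw,obtm] add [vgdc,gekg] -> 13 lines: wpp uxkh oqjr eho vgdc gekg roumz jram bnj ogsig eyj cqyn ifilz
Hunk 3: at line 5 remove [roumz,jram] add [juqs,aqptz] -> 13 lines: wpp uxkh oqjr eho vgdc gekg juqs aqptz bnj ogsig eyj cqyn ifilz
Hunk 4: at line 3 remove [vgdc,gekg] add [iue] -> 12 lines: wpp uxkh oqjr eho iue juqs aqptz bnj ogsig eyj cqyn ifilz
Final line 5: iue

Answer: iue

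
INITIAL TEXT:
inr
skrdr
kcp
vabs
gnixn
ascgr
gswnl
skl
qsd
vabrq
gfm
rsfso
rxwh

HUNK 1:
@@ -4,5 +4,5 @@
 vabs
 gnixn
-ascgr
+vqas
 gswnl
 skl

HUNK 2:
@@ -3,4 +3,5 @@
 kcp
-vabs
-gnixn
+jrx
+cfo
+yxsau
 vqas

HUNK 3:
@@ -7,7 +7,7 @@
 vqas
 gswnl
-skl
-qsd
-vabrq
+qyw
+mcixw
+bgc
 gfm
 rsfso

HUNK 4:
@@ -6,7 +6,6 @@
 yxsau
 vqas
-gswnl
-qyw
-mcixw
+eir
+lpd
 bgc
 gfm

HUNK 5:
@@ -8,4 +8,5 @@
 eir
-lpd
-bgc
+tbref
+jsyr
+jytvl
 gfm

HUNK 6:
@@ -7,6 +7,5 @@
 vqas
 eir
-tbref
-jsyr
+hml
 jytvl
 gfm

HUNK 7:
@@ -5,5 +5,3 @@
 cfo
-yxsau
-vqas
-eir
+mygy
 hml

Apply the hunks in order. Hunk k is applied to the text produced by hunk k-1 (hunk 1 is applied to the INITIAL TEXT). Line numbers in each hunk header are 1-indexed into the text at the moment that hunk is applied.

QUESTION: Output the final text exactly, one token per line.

Hunk 1: at line 4 remove [ascgr] add [vqas] -> 13 lines: inr skrdr kcp vabs gnixn vqas gswnl skl qsd vabrq gfm rsfso rxwh
Hunk 2: at line 3 remove [vabs,gnixn] add [jrx,cfo,yxsau] -> 14 lines: inr skrdr kcp jrx cfo yxsau vqas gswnl skl qsd vabrq gfm rsfso rxwh
Hunk 3: at line 7 remove [skl,qsd,vabrq] add [qyw,mcixw,bgc] -> 14 lines: inr skrdr kcp jrx cfo yxsau vqas gswnl qyw mcixw bgc gfm rsfso rxwh
Hunk 4: at line 6 remove [gswnl,qyw,mcixw] add [eir,lpd] -> 13 lines: inr skrdr kcp jrx cfo yxsau vqas eir lpd bgc gfm rsfso rxwh
Hunk 5: at line 8 remove [lpd,bgc] add [tbref,jsyr,jytvl] -> 14 lines: inr skrdr kcp jrx cfo yxsau vqas eir tbref jsyr jytvl gfm rsfso rxwh
Hunk 6: at line 7 remove [tbref,jsyr] add [hml] -> 13 lines: inr skrdr kcp jrx cfo yxsau vqas eir hml jytvl gfm rsfso rxwh
Hunk 7: at line 5 remove [yxsau,vqas,eir] add [mygy] -> 11 lines: inr skrdr kcp jrx cfo mygy hml jytvl gfm rsfso rxwh

Answer: inr
skrdr
kcp
jrx
cfo
mygy
hml
jytvl
gfm
rsfso
rxwh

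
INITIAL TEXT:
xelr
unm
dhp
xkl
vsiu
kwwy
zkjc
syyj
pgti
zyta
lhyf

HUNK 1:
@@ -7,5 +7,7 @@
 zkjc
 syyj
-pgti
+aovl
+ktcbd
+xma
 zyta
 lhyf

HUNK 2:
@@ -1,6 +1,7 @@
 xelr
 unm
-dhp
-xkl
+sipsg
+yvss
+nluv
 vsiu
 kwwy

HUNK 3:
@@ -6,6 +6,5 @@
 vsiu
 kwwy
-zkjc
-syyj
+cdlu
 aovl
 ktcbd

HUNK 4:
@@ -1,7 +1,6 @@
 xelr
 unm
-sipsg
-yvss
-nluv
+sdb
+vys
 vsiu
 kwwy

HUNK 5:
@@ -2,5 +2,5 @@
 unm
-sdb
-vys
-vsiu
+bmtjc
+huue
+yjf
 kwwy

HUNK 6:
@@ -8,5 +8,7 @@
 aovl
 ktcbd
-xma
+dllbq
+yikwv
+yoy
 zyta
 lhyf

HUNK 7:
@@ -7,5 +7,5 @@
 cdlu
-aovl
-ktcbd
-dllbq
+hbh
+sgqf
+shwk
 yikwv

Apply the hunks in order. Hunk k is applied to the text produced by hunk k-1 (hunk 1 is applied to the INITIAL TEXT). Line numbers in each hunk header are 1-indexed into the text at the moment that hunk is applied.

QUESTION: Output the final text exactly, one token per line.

Answer: xelr
unm
bmtjc
huue
yjf
kwwy
cdlu
hbh
sgqf
shwk
yikwv
yoy
zyta
lhyf

Derivation:
Hunk 1: at line 7 remove [pgti] add [aovl,ktcbd,xma] -> 13 lines: xelr unm dhp xkl vsiu kwwy zkjc syyj aovl ktcbd xma zyta lhyf
Hunk 2: at line 1 remove [dhp,xkl] add [sipsg,yvss,nluv] -> 14 lines: xelr unm sipsg yvss nluv vsiu kwwy zkjc syyj aovl ktcbd xma zyta lhyf
Hunk 3: at line 6 remove [zkjc,syyj] add [cdlu] -> 13 lines: xelr unm sipsg yvss nluv vsiu kwwy cdlu aovl ktcbd xma zyta lhyf
Hunk 4: at line 1 remove [sipsg,yvss,nluv] add [sdb,vys] -> 12 lines: xelr unm sdb vys vsiu kwwy cdlu aovl ktcbd xma zyta lhyf
Hunk 5: at line 2 remove [sdb,vys,vsiu] add [bmtjc,huue,yjf] -> 12 lines: xelr unm bmtjc huue yjf kwwy cdlu aovl ktcbd xma zyta lhyf
Hunk 6: at line 8 remove [xma] add [dllbq,yikwv,yoy] -> 14 lines: xelr unm bmtjc huue yjf kwwy cdlu aovl ktcbd dllbq yikwv yoy zyta lhyf
Hunk 7: at line 7 remove [aovl,ktcbd,dllbq] add [hbh,sgqf,shwk] -> 14 lines: xelr unm bmtjc huue yjf kwwy cdlu hbh sgqf shwk yikwv yoy zyta lhyf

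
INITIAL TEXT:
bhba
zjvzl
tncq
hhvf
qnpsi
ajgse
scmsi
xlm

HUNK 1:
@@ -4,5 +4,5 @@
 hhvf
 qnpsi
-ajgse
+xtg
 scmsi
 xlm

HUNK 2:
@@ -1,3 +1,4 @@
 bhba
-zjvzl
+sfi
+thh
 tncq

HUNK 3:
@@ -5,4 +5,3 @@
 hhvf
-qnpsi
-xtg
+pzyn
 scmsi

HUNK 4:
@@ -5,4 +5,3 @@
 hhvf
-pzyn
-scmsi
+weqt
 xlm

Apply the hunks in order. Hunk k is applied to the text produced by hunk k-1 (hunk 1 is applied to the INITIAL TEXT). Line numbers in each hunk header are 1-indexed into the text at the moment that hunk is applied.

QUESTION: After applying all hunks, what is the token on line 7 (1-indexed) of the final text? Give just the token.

Answer: xlm

Derivation:
Hunk 1: at line 4 remove [ajgse] add [xtg] -> 8 lines: bhba zjvzl tncq hhvf qnpsi xtg scmsi xlm
Hunk 2: at line 1 remove [zjvzl] add [sfi,thh] -> 9 lines: bhba sfi thh tncq hhvf qnpsi xtg scmsi xlm
Hunk 3: at line 5 remove [qnpsi,xtg] add [pzyn] -> 8 lines: bhba sfi thh tncq hhvf pzyn scmsi xlm
Hunk 4: at line 5 remove [pzyn,scmsi] add [weqt] -> 7 lines: bhba sfi thh tncq hhvf weqt xlm
Final line 7: xlm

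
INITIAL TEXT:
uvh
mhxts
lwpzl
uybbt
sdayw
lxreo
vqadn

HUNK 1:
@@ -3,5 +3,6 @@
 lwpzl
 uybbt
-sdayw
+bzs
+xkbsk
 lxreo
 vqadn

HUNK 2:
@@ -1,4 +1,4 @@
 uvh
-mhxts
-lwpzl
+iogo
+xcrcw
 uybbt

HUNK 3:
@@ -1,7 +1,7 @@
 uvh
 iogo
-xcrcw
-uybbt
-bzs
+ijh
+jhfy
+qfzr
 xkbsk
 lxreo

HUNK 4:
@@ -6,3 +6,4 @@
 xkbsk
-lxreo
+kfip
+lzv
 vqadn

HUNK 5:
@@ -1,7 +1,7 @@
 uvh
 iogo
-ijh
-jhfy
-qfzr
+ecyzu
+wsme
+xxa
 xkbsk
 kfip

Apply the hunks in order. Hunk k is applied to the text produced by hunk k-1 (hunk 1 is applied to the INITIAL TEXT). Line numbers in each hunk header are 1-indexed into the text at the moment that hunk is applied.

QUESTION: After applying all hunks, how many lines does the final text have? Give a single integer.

Hunk 1: at line 3 remove [sdayw] add [bzs,xkbsk] -> 8 lines: uvh mhxts lwpzl uybbt bzs xkbsk lxreo vqadn
Hunk 2: at line 1 remove [mhxts,lwpzl] add [iogo,xcrcw] -> 8 lines: uvh iogo xcrcw uybbt bzs xkbsk lxreo vqadn
Hunk 3: at line 1 remove [xcrcw,uybbt,bzs] add [ijh,jhfy,qfzr] -> 8 lines: uvh iogo ijh jhfy qfzr xkbsk lxreo vqadn
Hunk 4: at line 6 remove [lxreo] add [kfip,lzv] -> 9 lines: uvh iogo ijh jhfy qfzr xkbsk kfip lzv vqadn
Hunk 5: at line 1 remove [ijh,jhfy,qfzr] add [ecyzu,wsme,xxa] -> 9 lines: uvh iogo ecyzu wsme xxa xkbsk kfip lzv vqadn
Final line count: 9

Answer: 9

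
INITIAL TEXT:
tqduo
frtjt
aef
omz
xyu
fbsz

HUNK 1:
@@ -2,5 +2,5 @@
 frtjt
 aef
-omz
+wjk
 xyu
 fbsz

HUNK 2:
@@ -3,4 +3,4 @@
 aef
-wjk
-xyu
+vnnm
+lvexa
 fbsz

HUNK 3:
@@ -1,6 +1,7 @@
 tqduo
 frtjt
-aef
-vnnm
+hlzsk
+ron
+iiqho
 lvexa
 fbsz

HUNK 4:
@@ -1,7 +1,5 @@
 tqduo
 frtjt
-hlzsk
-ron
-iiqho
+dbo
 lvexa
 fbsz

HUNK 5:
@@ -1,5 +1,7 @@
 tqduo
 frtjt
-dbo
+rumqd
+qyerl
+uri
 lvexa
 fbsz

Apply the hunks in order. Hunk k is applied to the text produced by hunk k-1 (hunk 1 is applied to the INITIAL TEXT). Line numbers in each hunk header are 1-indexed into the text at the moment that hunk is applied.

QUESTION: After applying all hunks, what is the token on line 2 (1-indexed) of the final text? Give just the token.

Answer: frtjt

Derivation:
Hunk 1: at line 2 remove [omz] add [wjk] -> 6 lines: tqduo frtjt aef wjk xyu fbsz
Hunk 2: at line 3 remove [wjk,xyu] add [vnnm,lvexa] -> 6 lines: tqduo frtjt aef vnnm lvexa fbsz
Hunk 3: at line 1 remove [aef,vnnm] add [hlzsk,ron,iiqho] -> 7 lines: tqduo frtjt hlzsk ron iiqho lvexa fbsz
Hunk 4: at line 1 remove [hlzsk,ron,iiqho] add [dbo] -> 5 lines: tqduo frtjt dbo lvexa fbsz
Hunk 5: at line 1 remove [dbo] add [rumqd,qyerl,uri] -> 7 lines: tqduo frtjt rumqd qyerl uri lvexa fbsz
Final line 2: frtjt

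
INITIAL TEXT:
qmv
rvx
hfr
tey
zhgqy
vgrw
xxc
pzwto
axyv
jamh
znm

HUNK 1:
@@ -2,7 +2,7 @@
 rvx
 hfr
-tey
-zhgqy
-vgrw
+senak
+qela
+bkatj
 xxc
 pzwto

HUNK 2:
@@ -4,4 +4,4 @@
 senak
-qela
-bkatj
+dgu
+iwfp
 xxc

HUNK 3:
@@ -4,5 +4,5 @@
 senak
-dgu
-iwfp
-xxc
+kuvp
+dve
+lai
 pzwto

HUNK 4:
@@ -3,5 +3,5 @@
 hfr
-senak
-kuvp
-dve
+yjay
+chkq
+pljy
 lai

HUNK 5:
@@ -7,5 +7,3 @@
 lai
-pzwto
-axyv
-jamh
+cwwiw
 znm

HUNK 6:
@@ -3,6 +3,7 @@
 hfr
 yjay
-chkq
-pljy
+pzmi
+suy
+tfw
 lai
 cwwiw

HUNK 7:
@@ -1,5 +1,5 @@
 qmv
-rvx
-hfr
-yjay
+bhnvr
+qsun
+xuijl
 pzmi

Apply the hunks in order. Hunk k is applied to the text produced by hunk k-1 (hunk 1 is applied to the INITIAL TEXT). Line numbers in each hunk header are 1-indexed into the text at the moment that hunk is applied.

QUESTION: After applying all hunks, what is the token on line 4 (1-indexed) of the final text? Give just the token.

Answer: xuijl

Derivation:
Hunk 1: at line 2 remove [tey,zhgqy,vgrw] add [senak,qela,bkatj] -> 11 lines: qmv rvx hfr senak qela bkatj xxc pzwto axyv jamh znm
Hunk 2: at line 4 remove [qela,bkatj] add [dgu,iwfp] -> 11 lines: qmv rvx hfr senak dgu iwfp xxc pzwto axyv jamh znm
Hunk 3: at line 4 remove [dgu,iwfp,xxc] add [kuvp,dve,lai] -> 11 lines: qmv rvx hfr senak kuvp dve lai pzwto axyv jamh znm
Hunk 4: at line 3 remove [senak,kuvp,dve] add [yjay,chkq,pljy] -> 11 lines: qmv rvx hfr yjay chkq pljy lai pzwto axyv jamh znm
Hunk 5: at line 7 remove [pzwto,axyv,jamh] add [cwwiw] -> 9 lines: qmv rvx hfr yjay chkq pljy lai cwwiw znm
Hunk 6: at line 3 remove [chkq,pljy] add [pzmi,suy,tfw] -> 10 lines: qmv rvx hfr yjay pzmi suy tfw lai cwwiw znm
Hunk 7: at line 1 remove [rvx,hfr,yjay] add [bhnvr,qsun,xuijl] -> 10 lines: qmv bhnvr qsun xuijl pzmi suy tfw lai cwwiw znm
Final line 4: xuijl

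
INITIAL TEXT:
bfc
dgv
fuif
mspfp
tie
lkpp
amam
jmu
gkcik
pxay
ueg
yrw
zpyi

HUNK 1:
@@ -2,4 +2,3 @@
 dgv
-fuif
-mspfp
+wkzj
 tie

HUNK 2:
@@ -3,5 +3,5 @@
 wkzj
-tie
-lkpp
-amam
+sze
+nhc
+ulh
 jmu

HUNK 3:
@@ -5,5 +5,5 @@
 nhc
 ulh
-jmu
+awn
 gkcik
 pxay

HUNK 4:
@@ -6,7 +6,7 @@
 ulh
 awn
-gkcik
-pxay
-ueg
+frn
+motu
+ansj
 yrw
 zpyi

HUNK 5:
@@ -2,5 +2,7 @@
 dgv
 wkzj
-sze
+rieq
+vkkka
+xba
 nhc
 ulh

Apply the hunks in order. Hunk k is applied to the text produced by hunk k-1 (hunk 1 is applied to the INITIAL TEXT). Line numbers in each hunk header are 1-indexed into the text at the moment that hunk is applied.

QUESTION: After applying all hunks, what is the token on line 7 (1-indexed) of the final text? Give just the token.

Hunk 1: at line 2 remove [fuif,mspfp] add [wkzj] -> 12 lines: bfc dgv wkzj tie lkpp amam jmu gkcik pxay ueg yrw zpyi
Hunk 2: at line 3 remove [tie,lkpp,amam] add [sze,nhc,ulh] -> 12 lines: bfc dgv wkzj sze nhc ulh jmu gkcik pxay ueg yrw zpyi
Hunk 3: at line 5 remove [jmu] add [awn] -> 12 lines: bfc dgv wkzj sze nhc ulh awn gkcik pxay ueg yrw zpyi
Hunk 4: at line 6 remove [gkcik,pxay,ueg] add [frn,motu,ansj] -> 12 lines: bfc dgv wkzj sze nhc ulh awn frn motu ansj yrw zpyi
Hunk 5: at line 2 remove [sze] add [rieq,vkkka,xba] -> 14 lines: bfc dgv wkzj rieq vkkka xba nhc ulh awn frn motu ansj yrw zpyi
Final line 7: nhc

Answer: nhc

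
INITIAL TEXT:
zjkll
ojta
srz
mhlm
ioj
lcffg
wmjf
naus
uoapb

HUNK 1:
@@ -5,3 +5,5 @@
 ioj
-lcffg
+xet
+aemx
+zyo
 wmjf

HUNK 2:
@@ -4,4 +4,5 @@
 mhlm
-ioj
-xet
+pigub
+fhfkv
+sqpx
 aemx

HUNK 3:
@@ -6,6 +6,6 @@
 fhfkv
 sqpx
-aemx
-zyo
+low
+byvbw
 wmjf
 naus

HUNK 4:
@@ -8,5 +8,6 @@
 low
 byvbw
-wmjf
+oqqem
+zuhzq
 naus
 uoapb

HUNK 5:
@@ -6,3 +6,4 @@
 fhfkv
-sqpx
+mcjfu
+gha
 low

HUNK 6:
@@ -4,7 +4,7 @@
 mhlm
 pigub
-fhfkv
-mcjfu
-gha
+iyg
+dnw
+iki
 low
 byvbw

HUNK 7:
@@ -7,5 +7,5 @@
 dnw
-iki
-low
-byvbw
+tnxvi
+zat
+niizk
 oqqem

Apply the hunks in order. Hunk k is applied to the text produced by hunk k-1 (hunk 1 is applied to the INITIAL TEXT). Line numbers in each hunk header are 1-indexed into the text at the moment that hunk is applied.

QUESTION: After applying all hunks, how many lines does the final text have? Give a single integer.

Answer: 14

Derivation:
Hunk 1: at line 5 remove [lcffg] add [xet,aemx,zyo] -> 11 lines: zjkll ojta srz mhlm ioj xet aemx zyo wmjf naus uoapb
Hunk 2: at line 4 remove [ioj,xet] add [pigub,fhfkv,sqpx] -> 12 lines: zjkll ojta srz mhlm pigub fhfkv sqpx aemx zyo wmjf naus uoapb
Hunk 3: at line 6 remove [aemx,zyo] add [low,byvbw] -> 12 lines: zjkll ojta srz mhlm pigub fhfkv sqpx low byvbw wmjf naus uoapb
Hunk 4: at line 8 remove [wmjf] add [oqqem,zuhzq] -> 13 lines: zjkll ojta srz mhlm pigub fhfkv sqpx low byvbw oqqem zuhzq naus uoapb
Hunk 5: at line 6 remove [sqpx] add [mcjfu,gha] -> 14 lines: zjkll ojta srz mhlm pigub fhfkv mcjfu gha low byvbw oqqem zuhzq naus uoapb
Hunk 6: at line 4 remove [fhfkv,mcjfu,gha] add [iyg,dnw,iki] -> 14 lines: zjkll ojta srz mhlm pigub iyg dnw iki low byvbw oqqem zuhzq naus uoapb
Hunk 7: at line 7 remove [iki,low,byvbw] add [tnxvi,zat,niizk] -> 14 lines: zjkll ojta srz mhlm pigub iyg dnw tnxvi zat niizk oqqem zuhzq naus uoapb
Final line count: 14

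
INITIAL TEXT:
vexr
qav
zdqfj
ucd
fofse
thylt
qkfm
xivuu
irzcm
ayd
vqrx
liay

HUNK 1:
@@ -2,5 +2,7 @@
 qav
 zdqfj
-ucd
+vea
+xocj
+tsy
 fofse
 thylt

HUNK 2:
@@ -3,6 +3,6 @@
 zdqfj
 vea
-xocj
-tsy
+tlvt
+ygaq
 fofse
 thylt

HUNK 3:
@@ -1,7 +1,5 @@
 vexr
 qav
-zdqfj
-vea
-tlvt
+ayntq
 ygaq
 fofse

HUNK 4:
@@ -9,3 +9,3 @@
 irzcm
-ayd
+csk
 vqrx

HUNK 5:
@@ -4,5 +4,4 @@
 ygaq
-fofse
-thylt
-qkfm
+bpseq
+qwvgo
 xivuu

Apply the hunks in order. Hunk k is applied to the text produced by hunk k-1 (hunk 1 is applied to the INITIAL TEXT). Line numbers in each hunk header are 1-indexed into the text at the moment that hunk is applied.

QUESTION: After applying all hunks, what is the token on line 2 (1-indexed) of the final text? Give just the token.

Answer: qav

Derivation:
Hunk 1: at line 2 remove [ucd] add [vea,xocj,tsy] -> 14 lines: vexr qav zdqfj vea xocj tsy fofse thylt qkfm xivuu irzcm ayd vqrx liay
Hunk 2: at line 3 remove [xocj,tsy] add [tlvt,ygaq] -> 14 lines: vexr qav zdqfj vea tlvt ygaq fofse thylt qkfm xivuu irzcm ayd vqrx liay
Hunk 3: at line 1 remove [zdqfj,vea,tlvt] add [ayntq] -> 12 lines: vexr qav ayntq ygaq fofse thylt qkfm xivuu irzcm ayd vqrx liay
Hunk 4: at line 9 remove [ayd] add [csk] -> 12 lines: vexr qav ayntq ygaq fofse thylt qkfm xivuu irzcm csk vqrx liay
Hunk 5: at line 4 remove [fofse,thylt,qkfm] add [bpseq,qwvgo] -> 11 lines: vexr qav ayntq ygaq bpseq qwvgo xivuu irzcm csk vqrx liay
Final line 2: qav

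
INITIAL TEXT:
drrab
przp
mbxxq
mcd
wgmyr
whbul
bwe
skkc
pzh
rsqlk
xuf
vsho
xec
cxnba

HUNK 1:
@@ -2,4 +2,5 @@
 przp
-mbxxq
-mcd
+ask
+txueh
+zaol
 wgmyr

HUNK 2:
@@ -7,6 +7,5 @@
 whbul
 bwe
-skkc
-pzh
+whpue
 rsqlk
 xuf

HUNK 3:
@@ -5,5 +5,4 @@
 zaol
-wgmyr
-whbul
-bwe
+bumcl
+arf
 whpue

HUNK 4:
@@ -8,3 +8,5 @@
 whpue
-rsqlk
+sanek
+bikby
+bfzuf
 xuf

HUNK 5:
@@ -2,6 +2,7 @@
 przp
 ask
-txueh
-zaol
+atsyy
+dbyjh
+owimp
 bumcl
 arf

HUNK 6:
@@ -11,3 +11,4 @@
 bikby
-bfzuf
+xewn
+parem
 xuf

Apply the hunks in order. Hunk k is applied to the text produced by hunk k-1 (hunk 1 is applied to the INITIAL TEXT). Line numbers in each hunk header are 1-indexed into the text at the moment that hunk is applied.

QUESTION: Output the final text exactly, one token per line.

Answer: drrab
przp
ask
atsyy
dbyjh
owimp
bumcl
arf
whpue
sanek
bikby
xewn
parem
xuf
vsho
xec
cxnba

Derivation:
Hunk 1: at line 2 remove [mbxxq,mcd] add [ask,txueh,zaol] -> 15 lines: drrab przp ask txueh zaol wgmyr whbul bwe skkc pzh rsqlk xuf vsho xec cxnba
Hunk 2: at line 7 remove [skkc,pzh] add [whpue] -> 14 lines: drrab przp ask txueh zaol wgmyr whbul bwe whpue rsqlk xuf vsho xec cxnba
Hunk 3: at line 5 remove [wgmyr,whbul,bwe] add [bumcl,arf] -> 13 lines: drrab przp ask txueh zaol bumcl arf whpue rsqlk xuf vsho xec cxnba
Hunk 4: at line 8 remove [rsqlk] add [sanek,bikby,bfzuf] -> 15 lines: drrab przp ask txueh zaol bumcl arf whpue sanek bikby bfzuf xuf vsho xec cxnba
Hunk 5: at line 2 remove [txueh,zaol] add [atsyy,dbyjh,owimp] -> 16 lines: drrab przp ask atsyy dbyjh owimp bumcl arf whpue sanek bikby bfzuf xuf vsho xec cxnba
Hunk 6: at line 11 remove [bfzuf] add [xewn,parem] -> 17 lines: drrab przp ask atsyy dbyjh owimp bumcl arf whpue sanek bikby xewn parem xuf vsho xec cxnba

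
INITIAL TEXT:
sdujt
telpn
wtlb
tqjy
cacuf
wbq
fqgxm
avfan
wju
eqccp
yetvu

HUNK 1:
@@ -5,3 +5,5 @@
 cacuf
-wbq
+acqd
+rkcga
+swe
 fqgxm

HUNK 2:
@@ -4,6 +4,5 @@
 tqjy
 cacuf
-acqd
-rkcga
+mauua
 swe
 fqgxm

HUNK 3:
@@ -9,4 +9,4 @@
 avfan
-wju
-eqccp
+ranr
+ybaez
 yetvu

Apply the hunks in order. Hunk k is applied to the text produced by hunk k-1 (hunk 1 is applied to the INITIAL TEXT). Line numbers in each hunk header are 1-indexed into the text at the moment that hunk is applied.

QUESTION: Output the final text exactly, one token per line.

Hunk 1: at line 5 remove [wbq] add [acqd,rkcga,swe] -> 13 lines: sdujt telpn wtlb tqjy cacuf acqd rkcga swe fqgxm avfan wju eqccp yetvu
Hunk 2: at line 4 remove [acqd,rkcga] add [mauua] -> 12 lines: sdujt telpn wtlb tqjy cacuf mauua swe fqgxm avfan wju eqccp yetvu
Hunk 3: at line 9 remove [wju,eqccp] add [ranr,ybaez] -> 12 lines: sdujt telpn wtlb tqjy cacuf mauua swe fqgxm avfan ranr ybaez yetvu

Answer: sdujt
telpn
wtlb
tqjy
cacuf
mauua
swe
fqgxm
avfan
ranr
ybaez
yetvu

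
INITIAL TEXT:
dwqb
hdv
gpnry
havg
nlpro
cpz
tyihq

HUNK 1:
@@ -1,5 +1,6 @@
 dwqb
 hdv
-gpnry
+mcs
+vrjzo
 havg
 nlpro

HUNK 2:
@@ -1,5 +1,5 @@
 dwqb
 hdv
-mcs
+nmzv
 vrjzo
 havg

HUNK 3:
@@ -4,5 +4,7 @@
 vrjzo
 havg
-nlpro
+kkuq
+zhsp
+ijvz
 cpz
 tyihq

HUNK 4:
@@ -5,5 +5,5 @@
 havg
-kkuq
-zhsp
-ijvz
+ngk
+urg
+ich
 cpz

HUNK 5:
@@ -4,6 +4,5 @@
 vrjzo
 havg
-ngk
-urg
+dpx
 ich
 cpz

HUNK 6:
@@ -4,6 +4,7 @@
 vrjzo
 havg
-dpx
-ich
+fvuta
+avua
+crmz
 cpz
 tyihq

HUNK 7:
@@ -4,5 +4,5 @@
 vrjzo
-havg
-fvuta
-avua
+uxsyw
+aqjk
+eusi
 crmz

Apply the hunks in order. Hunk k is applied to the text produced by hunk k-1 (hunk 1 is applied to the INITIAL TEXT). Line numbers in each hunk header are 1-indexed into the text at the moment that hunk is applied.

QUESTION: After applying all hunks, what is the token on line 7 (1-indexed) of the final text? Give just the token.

Answer: eusi

Derivation:
Hunk 1: at line 1 remove [gpnry] add [mcs,vrjzo] -> 8 lines: dwqb hdv mcs vrjzo havg nlpro cpz tyihq
Hunk 2: at line 1 remove [mcs] add [nmzv] -> 8 lines: dwqb hdv nmzv vrjzo havg nlpro cpz tyihq
Hunk 3: at line 4 remove [nlpro] add [kkuq,zhsp,ijvz] -> 10 lines: dwqb hdv nmzv vrjzo havg kkuq zhsp ijvz cpz tyihq
Hunk 4: at line 5 remove [kkuq,zhsp,ijvz] add [ngk,urg,ich] -> 10 lines: dwqb hdv nmzv vrjzo havg ngk urg ich cpz tyihq
Hunk 5: at line 4 remove [ngk,urg] add [dpx] -> 9 lines: dwqb hdv nmzv vrjzo havg dpx ich cpz tyihq
Hunk 6: at line 4 remove [dpx,ich] add [fvuta,avua,crmz] -> 10 lines: dwqb hdv nmzv vrjzo havg fvuta avua crmz cpz tyihq
Hunk 7: at line 4 remove [havg,fvuta,avua] add [uxsyw,aqjk,eusi] -> 10 lines: dwqb hdv nmzv vrjzo uxsyw aqjk eusi crmz cpz tyihq
Final line 7: eusi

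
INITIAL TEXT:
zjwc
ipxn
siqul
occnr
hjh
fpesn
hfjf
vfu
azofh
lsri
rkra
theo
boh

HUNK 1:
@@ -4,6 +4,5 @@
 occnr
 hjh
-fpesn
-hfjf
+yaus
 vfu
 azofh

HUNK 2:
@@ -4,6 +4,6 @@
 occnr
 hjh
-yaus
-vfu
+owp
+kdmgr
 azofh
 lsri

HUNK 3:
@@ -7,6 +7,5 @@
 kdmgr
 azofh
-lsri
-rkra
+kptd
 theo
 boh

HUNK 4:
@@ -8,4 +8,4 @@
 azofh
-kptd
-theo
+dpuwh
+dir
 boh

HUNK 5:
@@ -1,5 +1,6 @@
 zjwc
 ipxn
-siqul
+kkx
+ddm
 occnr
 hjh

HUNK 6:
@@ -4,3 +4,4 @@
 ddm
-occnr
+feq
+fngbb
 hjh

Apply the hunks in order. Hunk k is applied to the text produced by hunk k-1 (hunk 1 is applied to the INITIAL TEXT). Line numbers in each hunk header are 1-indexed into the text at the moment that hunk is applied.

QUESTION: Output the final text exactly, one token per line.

Hunk 1: at line 4 remove [fpesn,hfjf] add [yaus] -> 12 lines: zjwc ipxn siqul occnr hjh yaus vfu azofh lsri rkra theo boh
Hunk 2: at line 4 remove [yaus,vfu] add [owp,kdmgr] -> 12 lines: zjwc ipxn siqul occnr hjh owp kdmgr azofh lsri rkra theo boh
Hunk 3: at line 7 remove [lsri,rkra] add [kptd] -> 11 lines: zjwc ipxn siqul occnr hjh owp kdmgr azofh kptd theo boh
Hunk 4: at line 8 remove [kptd,theo] add [dpuwh,dir] -> 11 lines: zjwc ipxn siqul occnr hjh owp kdmgr azofh dpuwh dir boh
Hunk 5: at line 1 remove [siqul] add [kkx,ddm] -> 12 lines: zjwc ipxn kkx ddm occnr hjh owp kdmgr azofh dpuwh dir boh
Hunk 6: at line 4 remove [occnr] add [feq,fngbb] -> 13 lines: zjwc ipxn kkx ddm feq fngbb hjh owp kdmgr azofh dpuwh dir boh

Answer: zjwc
ipxn
kkx
ddm
feq
fngbb
hjh
owp
kdmgr
azofh
dpuwh
dir
boh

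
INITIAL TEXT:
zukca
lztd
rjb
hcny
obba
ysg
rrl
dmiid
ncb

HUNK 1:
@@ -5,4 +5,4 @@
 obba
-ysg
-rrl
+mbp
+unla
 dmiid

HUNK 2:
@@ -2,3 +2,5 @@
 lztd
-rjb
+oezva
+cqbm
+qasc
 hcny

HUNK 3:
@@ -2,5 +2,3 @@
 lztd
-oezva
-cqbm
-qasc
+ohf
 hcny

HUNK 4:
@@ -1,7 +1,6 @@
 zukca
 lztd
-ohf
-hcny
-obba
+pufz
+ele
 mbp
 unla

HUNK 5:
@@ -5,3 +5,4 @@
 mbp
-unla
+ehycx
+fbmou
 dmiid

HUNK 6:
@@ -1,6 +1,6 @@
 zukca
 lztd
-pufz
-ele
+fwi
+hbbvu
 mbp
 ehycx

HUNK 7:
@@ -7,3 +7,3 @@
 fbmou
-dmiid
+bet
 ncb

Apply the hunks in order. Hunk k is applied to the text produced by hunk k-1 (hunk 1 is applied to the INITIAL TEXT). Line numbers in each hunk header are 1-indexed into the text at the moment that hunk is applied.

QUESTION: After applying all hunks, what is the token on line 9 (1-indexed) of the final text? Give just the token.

Hunk 1: at line 5 remove [ysg,rrl] add [mbp,unla] -> 9 lines: zukca lztd rjb hcny obba mbp unla dmiid ncb
Hunk 2: at line 2 remove [rjb] add [oezva,cqbm,qasc] -> 11 lines: zukca lztd oezva cqbm qasc hcny obba mbp unla dmiid ncb
Hunk 3: at line 2 remove [oezva,cqbm,qasc] add [ohf] -> 9 lines: zukca lztd ohf hcny obba mbp unla dmiid ncb
Hunk 4: at line 1 remove [ohf,hcny,obba] add [pufz,ele] -> 8 lines: zukca lztd pufz ele mbp unla dmiid ncb
Hunk 5: at line 5 remove [unla] add [ehycx,fbmou] -> 9 lines: zukca lztd pufz ele mbp ehycx fbmou dmiid ncb
Hunk 6: at line 1 remove [pufz,ele] add [fwi,hbbvu] -> 9 lines: zukca lztd fwi hbbvu mbp ehycx fbmou dmiid ncb
Hunk 7: at line 7 remove [dmiid] add [bet] -> 9 lines: zukca lztd fwi hbbvu mbp ehycx fbmou bet ncb
Final line 9: ncb

Answer: ncb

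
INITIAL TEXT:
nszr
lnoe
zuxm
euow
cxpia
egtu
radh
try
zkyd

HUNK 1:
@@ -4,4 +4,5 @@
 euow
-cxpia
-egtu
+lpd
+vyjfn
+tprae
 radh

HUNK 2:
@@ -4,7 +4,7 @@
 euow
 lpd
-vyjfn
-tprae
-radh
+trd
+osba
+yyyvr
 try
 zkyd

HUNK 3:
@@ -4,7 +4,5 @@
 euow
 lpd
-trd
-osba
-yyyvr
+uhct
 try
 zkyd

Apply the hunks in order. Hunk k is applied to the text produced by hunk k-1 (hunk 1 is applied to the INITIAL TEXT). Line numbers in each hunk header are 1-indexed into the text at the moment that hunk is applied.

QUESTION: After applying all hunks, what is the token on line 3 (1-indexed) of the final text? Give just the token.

Answer: zuxm

Derivation:
Hunk 1: at line 4 remove [cxpia,egtu] add [lpd,vyjfn,tprae] -> 10 lines: nszr lnoe zuxm euow lpd vyjfn tprae radh try zkyd
Hunk 2: at line 4 remove [vyjfn,tprae,radh] add [trd,osba,yyyvr] -> 10 lines: nszr lnoe zuxm euow lpd trd osba yyyvr try zkyd
Hunk 3: at line 4 remove [trd,osba,yyyvr] add [uhct] -> 8 lines: nszr lnoe zuxm euow lpd uhct try zkyd
Final line 3: zuxm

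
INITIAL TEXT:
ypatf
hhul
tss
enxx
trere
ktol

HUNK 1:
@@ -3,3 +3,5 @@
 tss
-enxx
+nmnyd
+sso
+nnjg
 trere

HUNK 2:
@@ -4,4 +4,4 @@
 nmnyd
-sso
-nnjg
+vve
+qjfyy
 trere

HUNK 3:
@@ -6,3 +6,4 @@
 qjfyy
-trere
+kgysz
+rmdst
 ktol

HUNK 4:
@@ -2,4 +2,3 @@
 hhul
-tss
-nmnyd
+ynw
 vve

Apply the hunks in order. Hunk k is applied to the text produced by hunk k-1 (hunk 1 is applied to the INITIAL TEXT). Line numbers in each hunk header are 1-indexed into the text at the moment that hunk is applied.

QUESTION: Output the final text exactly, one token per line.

Answer: ypatf
hhul
ynw
vve
qjfyy
kgysz
rmdst
ktol

Derivation:
Hunk 1: at line 3 remove [enxx] add [nmnyd,sso,nnjg] -> 8 lines: ypatf hhul tss nmnyd sso nnjg trere ktol
Hunk 2: at line 4 remove [sso,nnjg] add [vve,qjfyy] -> 8 lines: ypatf hhul tss nmnyd vve qjfyy trere ktol
Hunk 3: at line 6 remove [trere] add [kgysz,rmdst] -> 9 lines: ypatf hhul tss nmnyd vve qjfyy kgysz rmdst ktol
Hunk 4: at line 2 remove [tss,nmnyd] add [ynw] -> 8 lines: ypatf hhul ynw vve qjfyy kgysz rmdst ktol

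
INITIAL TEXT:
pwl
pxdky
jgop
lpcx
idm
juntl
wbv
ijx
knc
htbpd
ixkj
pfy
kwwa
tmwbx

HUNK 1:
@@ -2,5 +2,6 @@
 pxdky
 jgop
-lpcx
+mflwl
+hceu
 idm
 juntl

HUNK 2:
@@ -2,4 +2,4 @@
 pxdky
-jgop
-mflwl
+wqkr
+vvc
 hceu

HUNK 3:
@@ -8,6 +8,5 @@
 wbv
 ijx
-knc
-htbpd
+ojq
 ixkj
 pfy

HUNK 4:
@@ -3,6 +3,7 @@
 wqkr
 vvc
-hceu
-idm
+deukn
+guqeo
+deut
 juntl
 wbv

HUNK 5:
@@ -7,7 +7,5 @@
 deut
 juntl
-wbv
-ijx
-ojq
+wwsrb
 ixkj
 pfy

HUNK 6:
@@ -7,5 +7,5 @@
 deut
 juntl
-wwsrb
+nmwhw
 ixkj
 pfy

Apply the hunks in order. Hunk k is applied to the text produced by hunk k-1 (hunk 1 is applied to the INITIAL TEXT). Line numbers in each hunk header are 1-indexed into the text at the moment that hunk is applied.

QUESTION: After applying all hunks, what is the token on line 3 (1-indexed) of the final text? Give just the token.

Hunk 1: at line 2 remove [lpcx] add [mflwl,hceu] -> 15 lines: pwl pxdky jgop mflwl hceu idm juntl wbv ijx knc htbpd ixkj pfy kwwa tmwbx
Hunk 2: at line 2 remove [jgop,mflwl] add [wqkr,vvc] -> 15 lines: pwl pxdky wqkr vvc hceu idm juntl wbv ijx knc htbpd ixkj pfy kwwa tmwbx
Hunk 3: at line 8 remove [knc,htbpd] add [ojq] -> 14 lines: pwl pxdky wqkr vvc hceu idm juntl wbv ijx ojq ixkj pfy kwwa tmwbx
Hunk 4: at line 3 remove [hceu,idm] add [deukn,guqeo,deut] -> 15 lines: pwl pxdky wqkr vvc deukn guqeo deut juntl wbv ijx ojq ixkj pfy kwwa tmwbx
Hunk 5: at line 7 remove [wbv,ijx,ojq] add [wwsrb] -> 13 lines: pwl pxdky wqkr vvc deukn guqeo deut juntl wwsrb ixkj pfy kwwa tmwbx
Hunk 6: at line 7 remove [wwsrb] add [nmwhw] -> 13 lines: pwl pxdky wqkr vvc deukn guqeo deut juntl nmwhw ixkj pfy kwwa tmwbx
Final line 3: wqkr

Answer: wqkr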